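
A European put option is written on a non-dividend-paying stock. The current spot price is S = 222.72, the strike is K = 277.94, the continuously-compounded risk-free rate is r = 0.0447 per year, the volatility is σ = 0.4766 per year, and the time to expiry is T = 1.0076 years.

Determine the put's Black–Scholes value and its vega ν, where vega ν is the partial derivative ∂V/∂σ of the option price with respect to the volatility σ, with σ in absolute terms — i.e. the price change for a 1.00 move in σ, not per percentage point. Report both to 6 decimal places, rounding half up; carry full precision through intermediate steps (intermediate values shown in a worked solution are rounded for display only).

price = 70.694651
ν = 88.443263

σ√T = 0.4766·√1.0076 = 0.478408
d₁ = (ln(S/K) + (r+σ²/2)T) / (σ√T) = (ln(222.72/277.94) + (0.0447+0.4766²/2)·1.0076) / 0.478408 = (-0.221490 + 0.159477) / 0.478408 = -0.129624
d₂ = d₁ − σ√T = -0.129624 − 0.478408 = -0.608032
e^{−rT} = e^{−0.0447·1.0076} = 0.955960
N(−d₁) = 0.551568,  N(−d₂) = 0.728417
Put price V = K·e^{−rT}·N(−d₂) − S·N(−d₁) = 193.539907 − 122.845255 = 70.694651
φ(d₁) = (1/√(2π))·e^{−d₁²/2} = 0.395605
ν = S·φ(d₁)·√T = 88.443263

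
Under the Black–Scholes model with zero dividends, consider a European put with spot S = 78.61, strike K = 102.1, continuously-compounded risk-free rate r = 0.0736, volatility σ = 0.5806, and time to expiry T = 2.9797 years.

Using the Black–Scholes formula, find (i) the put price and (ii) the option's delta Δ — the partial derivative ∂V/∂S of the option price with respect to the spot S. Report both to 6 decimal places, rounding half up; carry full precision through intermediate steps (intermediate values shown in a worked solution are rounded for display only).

σ√T = 0.5806·√2.9797 = 1.002221
d₁ = (ln(S/K) + (r+σ²/2)T) / (σ√T) = (ln(78.61/102.1) + (0.0736+0.5806²/2)·2.9797) / 1.002221 = (-0.261454 + 0.721529) / 1.002221 = 0.459056
d₂ = d₁ − σ√T = 0.459056 − 1.002221 = -0.543165
e^{−rT} = e^{−0.0736·2.9797} = 0.803076
N(−d₁) = 0.323097,  N(−d₂) = 0.706492
Put price V = K·e^{−rT}·N(−d₂) − S·N(−d₁) = 57.928133 − 25.398660 = 32.529473
Δ = −N(−d₁) = -0.323097

price = 32.529473
Δ = -0.323097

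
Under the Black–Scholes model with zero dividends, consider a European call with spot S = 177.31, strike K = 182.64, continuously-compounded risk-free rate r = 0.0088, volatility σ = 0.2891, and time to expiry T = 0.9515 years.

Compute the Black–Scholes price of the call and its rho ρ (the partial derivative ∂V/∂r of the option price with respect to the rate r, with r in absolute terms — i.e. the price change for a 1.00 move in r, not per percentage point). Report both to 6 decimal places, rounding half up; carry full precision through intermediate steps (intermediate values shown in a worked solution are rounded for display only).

price = 18.248445
ρ = 71.408474

σ√T = 0.2891·√0.9515 = 0.282002
d₁ = (ln(S/K) + (r+σ²/2)T) / (σ√T) = (ln(177.31/182.64) + (0.0088+0.2891²/2)·0.9515) / 0.282002 = (-0.029617 + 0.048136) / 0.282002 = 0.065668
d₂ = d₁ − σ√T = 0.065668 − 0.282002 = -0.216335
e^{−rT} = e^{−0.0088·0.9515} = 0.991662
N(d₁) = 0.526179,  N(d₂) = 0.414364
Call price V = S·N(d₁) − K·e^{−rT}·N(d₂) = 93.296763 − 75.048317 = 18.248445
ρ = K·T·e^{−rT}·N(d₂) = 71.408474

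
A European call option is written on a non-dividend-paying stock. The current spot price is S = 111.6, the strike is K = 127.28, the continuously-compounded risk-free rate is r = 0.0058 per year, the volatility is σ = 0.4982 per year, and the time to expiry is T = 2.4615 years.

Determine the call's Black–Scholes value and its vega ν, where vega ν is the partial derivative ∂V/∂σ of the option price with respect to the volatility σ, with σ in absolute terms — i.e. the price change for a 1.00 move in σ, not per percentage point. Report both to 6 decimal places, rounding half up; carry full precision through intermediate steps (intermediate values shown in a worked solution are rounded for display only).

price = 29.489290
ν = 67.853775

σ√T = 0.4982·√2.4615 = 0.781634
d₁ = (ln(S/K) + (r+σ²/2)T) / (σ√T) = (ln(111.6/127.28) + (0.0058+0.4982²/2)·2.4615) / 0.781634 = (-0.131468 + 0.319753) / 0.781634 = 0.240886
d₂ = d₁ − σ√T = 0.240886 − 0.781634 = -0.540749
e^{−rT} = e^{−0.0058·2.4615} = 0.985825
N(d₁) = 0.595178,  N(d₂) = 0.294340
Call price V = S·N(d₁) − K·e^{−rT}·N(d₂) = 66.421879 − 36.932589 = 29.489290
φ(d₁) = (1/√(2π))·e^{−d₁²/2} = 0.387534
ν = S·φ(d₁)·√T = 67.853775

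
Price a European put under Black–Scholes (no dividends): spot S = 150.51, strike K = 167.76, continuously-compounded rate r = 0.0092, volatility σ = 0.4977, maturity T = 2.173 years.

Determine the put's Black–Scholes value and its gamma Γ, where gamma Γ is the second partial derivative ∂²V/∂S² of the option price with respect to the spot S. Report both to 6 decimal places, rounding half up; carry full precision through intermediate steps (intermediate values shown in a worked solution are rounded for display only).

σ√T = 0.4977·√2.173 = 0.733664
d₁ = (ln(S/K) + (r+σ²/2)T) / (σ√T) = (ln(150.51/167.76) + (0.0092+0.4977²/2)·2.173) / 0.733664 = (-0.108505 + 0.289123) / 0.733664 = 0.246187
d₂ = d₁ − σ√T = 0.246187 − 0.733664 = -0.487478
e^{−rT} = e^{−0.0092·2.173} = 0.980207
N(−d₁) = 0.402769,  N(−d₂) = 0.687040
Put price V = K·e^{−rT}·N(−d₂) − S·N(−d₁) = 112.976532 − 60.620733 = 52.355800
φ(d₁) = (1/√(2π))·e^{−d₁²/2} = 0.387034
Γ = φ(d₁) / (S·σ·√T) = 0.003505

price = 52.355800
Γ = 0.003505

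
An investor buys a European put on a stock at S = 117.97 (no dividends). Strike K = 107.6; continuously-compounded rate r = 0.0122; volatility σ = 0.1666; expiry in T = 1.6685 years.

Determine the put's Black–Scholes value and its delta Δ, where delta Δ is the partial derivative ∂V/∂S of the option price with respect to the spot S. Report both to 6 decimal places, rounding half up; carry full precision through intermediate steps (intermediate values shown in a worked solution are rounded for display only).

σ√T = 0.1666·√1.6685 = 0.215198
d₁ = (ln(S/K) + (r+σ²/2)T) / (σ√T) = (ln(117.97/107.6) + (0.0122+0.1666²/2)·1.6685) / 0.215198 = (0.092010 + 0.043511) / 0.215198 = 0.629748
d₂ = d₁ − σ√T = 0.629748 − 0.215198 = 0.414550
e^{−rT} = e^{−0.0122·1.6685} = 0.979850
N(−d₁) = 0.264430,  N(−d₂) = 0.339236
Put price V = K·e^{−rT}·N(−d₂) − S·N(−d₁) = 35.766247 − 31.194774 = 4.571473
Δ = −N(−d₁) = -0.264430

price = 4.571473
Δ = -0.264430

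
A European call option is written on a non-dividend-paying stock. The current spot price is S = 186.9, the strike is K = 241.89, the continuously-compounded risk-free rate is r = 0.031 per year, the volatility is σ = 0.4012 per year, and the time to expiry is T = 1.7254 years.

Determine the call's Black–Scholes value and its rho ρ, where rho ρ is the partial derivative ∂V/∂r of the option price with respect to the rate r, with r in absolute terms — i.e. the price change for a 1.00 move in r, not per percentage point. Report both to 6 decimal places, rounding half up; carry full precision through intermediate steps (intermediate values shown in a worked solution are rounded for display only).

price = 25.179502
ρ = 101.830468

σ√T = 0.4012·√1.7254 = 0.526994
d₁ = (ln(S/K) + (r+σ²/2)T) / (σ√T) = (ln(186.9/241.89) + (0.031+0.4012²/2)·1.7254) / 0.526994 = (-0.257909 + 0.192349) / 0.526994 = -0.124405
d₂ = d₁ − σ√T = -0.124405 − 0.526994 = -0.651399
e^{−rT} = e^{−0.031·1.7254} = 0.947918
N(d₁) = 0.450497,  N(d₂) = 0.257395
Call price V = S·N(d₁) − K·e^{−rT}·N(d₂) = 84.197972 − 59.018470 = 25.179502
ρ = K·T·e^{−rT}·N(d₂) = 101.830468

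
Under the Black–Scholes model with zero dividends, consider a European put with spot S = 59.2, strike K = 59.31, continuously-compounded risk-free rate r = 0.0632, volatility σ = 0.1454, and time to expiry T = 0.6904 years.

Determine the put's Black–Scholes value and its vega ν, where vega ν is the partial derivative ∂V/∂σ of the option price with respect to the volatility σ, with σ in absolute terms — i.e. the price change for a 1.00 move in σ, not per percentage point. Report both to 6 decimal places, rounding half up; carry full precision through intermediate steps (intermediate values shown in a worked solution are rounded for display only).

σ√T = 0.1454·√0.6904 = 0.120813
d₁ = (ln(S/K) + (r+σ²/2)T) / (σ√T) = (ln(59.2/59.31) + (0.0632+0.1454²/2)·0.6904) / 0.120813 = (-0.001856 + 0.050931) / 0.120813 = 0.406204
d₂ = d₁ − σ√T = 0.406204 − 0.120813 = 0.285390
e^{−rT} = e^{−0.0632·0.6904} = 0.957305
N(−d₁) = 0.342296,  N(−d₂) = 0.387673
Put price V = K·e^{−rT}·N(−d₂) − S·N(−d₁) = 22.011175 − 20.263949 = 1.747226
φ(d₁) = (1/√(2π))·e^{−d₁²/2} = 0.367350
ν = S·φ(d₁)·√T = 18.069767

price = 1.747226
ν = 18.069767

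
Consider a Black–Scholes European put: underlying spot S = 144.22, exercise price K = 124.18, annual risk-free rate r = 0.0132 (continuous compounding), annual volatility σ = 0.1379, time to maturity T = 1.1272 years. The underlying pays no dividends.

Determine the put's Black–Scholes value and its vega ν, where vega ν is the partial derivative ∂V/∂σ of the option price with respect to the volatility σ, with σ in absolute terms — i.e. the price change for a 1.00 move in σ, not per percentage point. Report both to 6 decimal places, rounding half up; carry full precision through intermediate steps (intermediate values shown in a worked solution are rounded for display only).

price = 1.271457
ν = 29.851655

σ√T = 0.1379·√1.1272 = 0.146408
d₁ = (ln(S/K) + (r+σ²/2)T) / (σ√T) = (ln(144.22/124.18) + (0.0132+0.1379²/2)·1.1272) / 0.146408 = (0.149608 + 0.025597) / 0.146408 = 1.196687
d₂ = d₁ − σ√T = 1.196687 − 0.146408 = 1.050279
e^{−rT} = e^{−0.0132·1.1272} = 0.985231
N(−d₁) = 0.115714,  N(−d₂) = 0.146795
Put price V = K·e^{−rT}·N(−d₂) − S·N(−d₁) = 17.959782 − 16.688325 = 1.271457
φ(d₁) = (1/√(2π))·e^{−d₁²/2} = 0.194959
ν = S·φ(d₁)·√T = 29.851655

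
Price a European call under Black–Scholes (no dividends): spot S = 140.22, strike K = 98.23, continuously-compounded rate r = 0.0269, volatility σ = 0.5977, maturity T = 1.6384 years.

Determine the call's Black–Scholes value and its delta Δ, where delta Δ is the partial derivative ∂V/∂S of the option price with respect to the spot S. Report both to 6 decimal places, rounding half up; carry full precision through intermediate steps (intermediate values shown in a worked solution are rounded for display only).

price = 62.369251
Δ = 0.817355

σ√T = 0.5977·√1.6384 = 0.765056
d₁ = (ln(S/K) + (r+σ²/2)T) / (σ√T) = (ln(140.22/98.23) + (0.0269+0.5977²/2)·1.6384) / 0.765056 = (0.355901 + 0.336728) / 0.765056 = 0.905331
d₂ = d₁ − σ√T = 0.905331 − 0.765056 = 0.140275
e^{−rT} = e^{−0.0269·1.6384} = 0.956884
N(d₁) = 0.817355,  N(d₂) = 0.555779
Call price V = S·N(d₁) − K·e^{−rT}·N(d₂) = 114.609530 − 52.240279 = 62.369251
Δ = N(d₁) = 0.817355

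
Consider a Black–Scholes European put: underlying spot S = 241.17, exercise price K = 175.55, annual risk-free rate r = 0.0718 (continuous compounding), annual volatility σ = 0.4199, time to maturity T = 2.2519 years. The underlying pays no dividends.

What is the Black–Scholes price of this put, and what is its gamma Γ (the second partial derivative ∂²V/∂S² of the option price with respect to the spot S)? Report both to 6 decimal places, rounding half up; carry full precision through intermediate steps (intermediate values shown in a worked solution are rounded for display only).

σ√T = 0.4199·√2.2519 = 0.630116
d₁ = (ln(S/K) + (r+σ²/2)T) / (σ√T) = (ln(241.17/175.55) + (0.0718+0.4199²/2)·2.2519) / 0.630116 = (0.317578 + 0.360209) / 0.630116 = 1.075655
d₂ = d₁ − σ√T = 1.075655 − 0.630116 = 0.445540
e^{−rT} = e^{−0.0718·2.2519} = 0.850708
N(−d₁) = 0.141041,  N(−d₂) = 0.327965
Put price V = K·e^{−rT}·N(−d₂) − S·N(−d₁) = 48.978864 − 34.014781 = 14.964083
φ(d₁) = (1/√(2π))·e^{−d₁²/2} = 0.223699
Γ = φ(d₁) / (S·σ·√T) = 0.001472

price = 14.964083
Γ = 0.001472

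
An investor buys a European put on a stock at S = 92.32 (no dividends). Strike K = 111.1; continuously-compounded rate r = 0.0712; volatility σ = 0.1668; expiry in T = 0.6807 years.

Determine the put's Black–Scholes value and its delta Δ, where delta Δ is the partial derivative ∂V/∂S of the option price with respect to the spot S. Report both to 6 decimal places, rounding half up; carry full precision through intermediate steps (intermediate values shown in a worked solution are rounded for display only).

σ√T = 0.1668·√0.6807 = 0.137618
d₁ = (ln(S/K) + (r+σ²/2)T) / (σ√T) = (ln(92.32/111.1) + (0.0712+0.1668²/2)·0.6807) / 0.137618 = (-0.185170 + 0.057935) / 0.137618 = -0.924553
d₂ = d₁ − σ√T = -0.924553 − 0.137618 = -1.062171
e^{−rT} = e^{−0.0712·0.6807} = 0.952690
N(−d₁) = 0.822401,  N(−d₂) = 0.855921
Put price V = K·e^{−rT}·N(−d₂) − S·N(−d₁) = 90.593958 − 75.924040 = 14.669919
Δ = −N(−d₁) = -0.822401

price = 14.669919
Δ = -0.822401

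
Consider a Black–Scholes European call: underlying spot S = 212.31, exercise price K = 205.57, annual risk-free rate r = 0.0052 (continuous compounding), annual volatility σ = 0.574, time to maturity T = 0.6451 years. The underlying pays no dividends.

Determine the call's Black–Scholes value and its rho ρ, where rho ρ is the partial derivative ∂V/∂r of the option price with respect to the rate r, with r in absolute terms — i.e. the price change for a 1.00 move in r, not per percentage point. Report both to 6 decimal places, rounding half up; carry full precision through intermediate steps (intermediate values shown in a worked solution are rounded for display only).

σ√T = 0.574·√0.6451 = 0.461026
d₁ = (ln(S/K) + (r+σ²/2)T) / (σ√T) = (ln(212.31/205.57) + (0.0052+0.574²/2)·0.6451) / 0.461026 = (0.032261 + 0.109627) / 0.461026 = 0.307765
d₂ = d₁ − σ√T = 0.307765 − 0.461026 = -0.153261
e^{−rT} = e^{−0.0052·0.6451} = 0.996651
N(d₁) = 0.620870,  N(d₂) = 0.439096
Call price V = S·N(d₁) − K·e^{−rT}·N(d₂) = 131.816822 − 89.962759 = 41.854064
ρ = K·T·e^{−rT}·N(d₂) = 58.034976

price = 41.854064
ρ = 58.034976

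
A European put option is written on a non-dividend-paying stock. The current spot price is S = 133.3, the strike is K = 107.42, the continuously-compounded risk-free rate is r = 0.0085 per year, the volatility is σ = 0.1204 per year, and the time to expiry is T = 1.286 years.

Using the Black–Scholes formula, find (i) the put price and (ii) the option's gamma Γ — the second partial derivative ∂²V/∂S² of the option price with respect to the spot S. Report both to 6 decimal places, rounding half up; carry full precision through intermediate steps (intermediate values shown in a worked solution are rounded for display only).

σ√T = 0.1204·√1.286 = 0.136536
d₁ = (ln(S/K) + (r+σ²/2)T) / (σ√T) = (ln(133.3/107.42) + (0.0085+0.1204²/2)·1.286) / 0.136536 = (0.215856 + 0.020252) / 0.136536 = 1.729273
d₂ = d₁ − σ√T = 1.729273 − 0.136536 = 1.592737
e^{−rT} = e^{−0.0085·1.286} = 0.989129
N(−d₁) = 0.041880,  N(−d₂) = 0.055610
Put price V = K·e^{−rT}·N(−d₂) − S·N(−d₁) = 5.908644 − 5.582623 = 0.326021
φ(d₁) = (1/√(2π))·e^{−d₁²/2} = 0.089445
Γ = φ(d₁) / (S·σ·√T) = 0.004914

price = 0.326021
Γ = 0.004914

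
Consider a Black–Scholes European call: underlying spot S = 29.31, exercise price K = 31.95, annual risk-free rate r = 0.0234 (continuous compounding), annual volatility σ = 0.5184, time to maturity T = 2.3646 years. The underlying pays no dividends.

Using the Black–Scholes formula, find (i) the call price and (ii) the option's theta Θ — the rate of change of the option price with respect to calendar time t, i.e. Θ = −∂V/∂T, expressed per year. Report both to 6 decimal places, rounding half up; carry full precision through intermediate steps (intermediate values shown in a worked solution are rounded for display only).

σ√T = 0.5184·√2.3646 = 0.797157
d₁ = (ln(S/K) + (r+σ²/2)T) / (σ√T) = (ln(29.31/31.95) + (0.0234+0.5184²/2)·2.3646) / 0.797157 = (-0.086243 + 0.373061) / 0.797157 = 0.359801
d₂ = d₁ − σ√T = 0.359801 − 0.797157 = -0.437356
e^{−rT} = e^{−0.0234·2.3646} = 0.946171
N(d₁) = 0.640502,  N(d₂) = 0.330927
Call price V = S·N(d₁) − K·e^{−rT}·N(d₂) = 18.773114 − 10.003968 = 8.769145
φ(d₁) = (1/√(2π))·e^{−d₁²/2} = 0.373937
Θ = −S·φ(d₁)·σ/(2√T) − r·K·e^{−rT}·N(d₂) = −1.847442 − 0.234093 = -2.081535

price = 8.769145
Θ = -2.081535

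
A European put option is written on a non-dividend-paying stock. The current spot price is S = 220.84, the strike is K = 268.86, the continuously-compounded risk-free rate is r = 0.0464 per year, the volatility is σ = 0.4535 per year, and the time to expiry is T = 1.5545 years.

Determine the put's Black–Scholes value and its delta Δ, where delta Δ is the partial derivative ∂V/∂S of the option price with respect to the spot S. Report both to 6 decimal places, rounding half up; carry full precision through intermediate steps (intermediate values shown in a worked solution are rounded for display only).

σ√T = 0.4535·√1.5545 = 0.565422
d₁ = (ln(S/K) + (r+σ²/2)T) / (σ√T) = (ln(220.84/268.86) + (0.0464+0.4535²/2)·1.5545) / 0.565422 = (-0.196752 + 0.231980) / 0.565422 = 0.062303
d₂ = d₁ − σ√T = 0.062303 − 0.565422 = -0.503119
e^{−rT} = e^{−0.0464·1.5545} = 0.930411
N(−d₁) = 0.475161,  N(−d₂) = 0.692560
Put price V = K·e^{−rT}·N(−d₂) − S·N(−d₁) = 173.244027 − 104.934511 = 68.309516
Δ = −N(−d₁) = -0.475161

price = 68.309516
Δ = -0.475161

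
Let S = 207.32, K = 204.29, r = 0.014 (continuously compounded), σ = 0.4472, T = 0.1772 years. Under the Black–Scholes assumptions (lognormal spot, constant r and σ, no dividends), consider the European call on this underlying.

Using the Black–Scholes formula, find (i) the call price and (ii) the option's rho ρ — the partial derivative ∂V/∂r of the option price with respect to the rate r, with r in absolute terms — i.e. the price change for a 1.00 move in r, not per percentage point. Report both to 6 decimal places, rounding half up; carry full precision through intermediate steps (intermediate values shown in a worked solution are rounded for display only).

σ√T = 0.4472·√0.1772 = 0.188249
d₁ = (ln(S/K) + (r+σ²/2)T) / (σ√T) = (ln(207.32/204.29) + (0.014+0.4472²/2)·0.1772) / 0.188249 = (0.014723 + 0.020200) / 0.188249 = 0.185513
d₂ = d₁ − σ√T = 0.185513 − 0.188249 = -0.002737
e^{−rT} = e^{−0.014·0.1772} = 0.997522
N(d₁) = 0.573587,  N(d₂) = 0.498908
Call price V = S·N(d₁) − K·e^{−rT}·N(d₂) = 118.915963 − 101.669425 = 17.246539
ρ = K·T·e^{−rT}·N(d₂) = 18.015822

price = 17.246539
ρ = 18.015822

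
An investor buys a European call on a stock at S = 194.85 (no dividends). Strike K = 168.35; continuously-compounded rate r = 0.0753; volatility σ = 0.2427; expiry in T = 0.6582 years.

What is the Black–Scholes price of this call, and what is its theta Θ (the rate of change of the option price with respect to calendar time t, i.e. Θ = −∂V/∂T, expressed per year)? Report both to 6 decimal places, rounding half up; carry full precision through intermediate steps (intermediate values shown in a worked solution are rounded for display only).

price = 37.562424
Θ = -16.230502

σ√T = 0.2427·√0.6582 = 0.196901
d₁ = (ln(S/K) + (r+σ²/2)T) / (σ√T) = (ln(194.85/168.35) + (0.0753+0.2427²/2)·0.6582) / 0.196901 = (0.146185 + 0.068948) / 0.196901 = 1.092590
d₂ = d₁ − σ√T = 1.092590 − 0.196901 = 0.895688
e^{−rT} = e^{−0.0753·0.6582} = 0.951646
N(d₁) = 0.862713,  N(d₂) = 0.814790
Call price V = S·N(d₁) − K·e^{−rT}·N(d₂) = 168.099634 − 130.537210 = 37.562424
φ(d₁) = (1/√(2π))·e^{−d₁²/2} = 0.219629
Θ = −S·φ(d₁)·σ/(2√T) − r·K·e^{−rT}·N(d₂) = −6.401051 − 9.829452 = -16.230502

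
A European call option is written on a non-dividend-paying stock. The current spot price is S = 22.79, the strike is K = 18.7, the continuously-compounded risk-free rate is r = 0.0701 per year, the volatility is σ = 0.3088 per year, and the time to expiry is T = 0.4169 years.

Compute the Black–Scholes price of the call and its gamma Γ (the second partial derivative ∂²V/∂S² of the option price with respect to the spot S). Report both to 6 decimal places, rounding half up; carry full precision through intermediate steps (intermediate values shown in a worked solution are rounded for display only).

σ√T = 0.3088·√0.4169 = 0.199385
d₁ = (ln(S/K) + (r+σ²/2)T) / (σ√T) = (ln(22.79/18.7) + (0.0701+0.3088²/2)·0.4169) / 0.199385 = (0.197798 + 0.049102) / 0.199385 = 1.238307
d₂ = d₁ − σ√T = 1.238307 − 0.199385 = 1.038922
e^{−rT} = e^{−0.0701·0.4169} = 0.971198
N(d₁) = 0.892199,  N(d₂) = 0.850579
Call price V = S·N(d₁) − K·e^{−rT}·N(d₂) = 20.333212 − 15.447719 = 4.885494
φ(d₁) = (1/√(2π))·e^{−d₁²/2} = 0.185326
Γ = φ(d₁) / (S·σ·√T) = 0.040785

price = 4.885494
Γ = 0.040785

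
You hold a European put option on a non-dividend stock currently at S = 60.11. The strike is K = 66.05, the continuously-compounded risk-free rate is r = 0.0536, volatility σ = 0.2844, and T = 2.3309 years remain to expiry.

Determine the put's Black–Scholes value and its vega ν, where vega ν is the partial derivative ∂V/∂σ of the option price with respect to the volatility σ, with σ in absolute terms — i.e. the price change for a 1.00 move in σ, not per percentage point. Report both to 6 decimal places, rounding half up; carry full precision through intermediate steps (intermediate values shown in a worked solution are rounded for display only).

σ√T = 0.2844·√2.3309 = 0.434202
d₁ = (ln(S/K) + (r+σ²/2)T) / (σ√T) = (ln(60.11/66.05) + (0.0536+0.2844²/2)·2.3309) / 0.434202 = (-0.094236 + 0.219202) / 0.434202 = 0.287806
d₂ = d₁ − σ√T = 0.287806 − 0.434202 = -0.146395
e^{−rT} = e^{−0.0536·2.3309} = 0.882553
N(−d₁) = 0.386748,  N(−d₂) = 0.558195
Put price V = K·e^{−rT}·N(−d₂) − S·N(−d₁) = 32.538679 − 23.247394 = 9.291285
φ(d₁) = (1/√(2π))·e^{−d₁²/2} = 0.382757
ν = S·φ(d₁)·√T = 35.126249

price = 9.291285
ν = 35.126249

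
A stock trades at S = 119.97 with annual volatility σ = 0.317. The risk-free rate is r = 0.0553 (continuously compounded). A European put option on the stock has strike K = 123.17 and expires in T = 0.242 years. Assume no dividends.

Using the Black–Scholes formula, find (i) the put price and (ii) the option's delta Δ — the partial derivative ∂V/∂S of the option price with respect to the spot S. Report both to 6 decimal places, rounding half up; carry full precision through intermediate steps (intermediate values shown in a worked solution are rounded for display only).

σ√T = 0.317·√0.242 = 0.155943
d₁ = (ln(S/K) + (r+σ²/2)T) / (σ√T) = (ln(119.97/123.17) + (0.0553+0.317²/2)·0.242) / 0.155943 = (-0.026324 + 0.025542) / 0.155943 = -0.005015
d₂ = d₁ − σ√T = -0.005015 − 0.155943 = -0.160958
e^{−rT} = e^{−0.0553·0.242} = 0.986707
N(−d₁) = 0.502001,  N(−d₂) = 0.563937
Put price V = K·e^{−rT}·N(−d₂) − S·N(−d₁) = 68.536738 − 60.225016 = 8.311722
Δ = −N(−d₁) = -0.502001

price = 8.311722
Δ = -0.502001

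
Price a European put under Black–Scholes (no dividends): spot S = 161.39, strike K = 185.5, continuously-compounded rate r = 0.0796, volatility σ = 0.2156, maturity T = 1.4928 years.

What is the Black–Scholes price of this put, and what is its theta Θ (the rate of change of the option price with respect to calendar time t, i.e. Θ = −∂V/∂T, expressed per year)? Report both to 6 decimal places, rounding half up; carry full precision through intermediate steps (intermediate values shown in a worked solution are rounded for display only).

price = 18.800165
Θ = 1.969526

σ√T = 0.2156·√1.4928 = 0.263420
d₁ = (ln(S/K) + (r+σ²/2)T) / (σ√T) = (ln(161.39/185.5) + (0.0796+0.2156²/2)·1.4928) / 0.263420 = (-0.139231 + 0.153522) / 0.263420 = 0.054252
d₂ = d₁ − σ√T = 0.054252 − 0.263420 = -0.209169
e^{−rT} = e^{−0.0796·1.4928} = 0.887962
N(−d₁) = 0.478367,  N(−d₂) = 0.582842
Put price V = K·e^{−rT}·N(−d₂) − S·N(−d₁) = 96.003875 − 77.203710 = 18.800165
φ(d₁) = (1/√(2π))·e^{−d₁²/2} = 0.398356
Θ = −S·φ(d₁)·σ/(2√T) + r·K·e^{−rT}·N(−d₂) = −5.672383 + 7.641908 = 1.969526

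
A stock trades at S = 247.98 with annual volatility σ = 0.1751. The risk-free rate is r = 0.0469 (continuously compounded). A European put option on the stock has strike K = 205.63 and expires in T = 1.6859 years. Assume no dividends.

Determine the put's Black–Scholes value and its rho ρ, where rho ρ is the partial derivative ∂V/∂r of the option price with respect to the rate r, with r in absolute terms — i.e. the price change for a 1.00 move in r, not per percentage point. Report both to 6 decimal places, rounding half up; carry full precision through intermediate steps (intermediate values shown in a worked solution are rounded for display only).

price = 2.921939
ρ = -46.469762

σ√T = 0.1751·√1.6859 = 0.227354
d₁ = (ln(S/K) + (r+σ²/2)T) / (σ√T) = (ln(247.98/205.63) + (0.0469+0.1751²/2)·1.6859) / 0.227354 = (0.187270 + 0.104914) / 0.227354 = 1.285148
d₂ = d₁ − σ√T = 1.285148 − 0.227354 = 1.057795
e^{−rT} = e^{−0.0469·1.6859} = 0.923976
N(−d₁) = 0.099370,  N(−d₂) = 0.145075
Put price V = K·e^{−rT}·N(−d₂) − S·N(−d₁) = 27.563772 − 24.641833 = 2.921939
ρ = −K·T·e^{−rT}·N(−d₂) = -46.469762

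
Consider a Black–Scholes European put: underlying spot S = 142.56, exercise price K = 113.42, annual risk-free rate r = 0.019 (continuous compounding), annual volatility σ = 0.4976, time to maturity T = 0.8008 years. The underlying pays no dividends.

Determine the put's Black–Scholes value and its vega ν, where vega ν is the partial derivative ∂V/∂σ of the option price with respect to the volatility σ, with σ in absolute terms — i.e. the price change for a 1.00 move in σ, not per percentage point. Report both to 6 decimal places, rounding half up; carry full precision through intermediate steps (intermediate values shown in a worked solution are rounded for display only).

price = 10.177484
ν = 37.827823

σ√T = 0.4976·√0.8008 = 0.445289
d₁ = (ln(S/K) + (r+σ²/2)T) / (σ√T) = (ln(142.56/113.42) + (0.019+0.4976²/2)·0.8008) / 0.445289 = (0.228665 + 0.114357) / 0.445289 = 0.770334
d₂ = d₁ − σ√T = 0.770334 − 0.445289 = 0.325045
e^{−rT} = e^{−0.019·0.8008} = 0.984900
N(−d₁) = 0.220551,  N(−d₂) = 0.372574
Put price V = K·e^{−rT}·N(−d₂) − S·N(−d₁) = 41.619204 − 31.441720 = 10.177484
φ(d₁) = (1/√(2π))·e^{−d₁²/2} = 0.296518
ν = S·φ(d₁)·√T = 37.827823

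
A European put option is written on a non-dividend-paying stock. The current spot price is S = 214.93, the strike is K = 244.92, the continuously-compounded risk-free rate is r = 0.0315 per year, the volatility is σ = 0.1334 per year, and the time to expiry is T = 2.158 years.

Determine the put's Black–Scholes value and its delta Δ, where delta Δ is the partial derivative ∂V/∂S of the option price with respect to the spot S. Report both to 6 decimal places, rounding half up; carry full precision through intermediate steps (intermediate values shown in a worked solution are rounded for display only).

price = 25.139841
Δ = -0.587717

σ√T = 0.1334·√2.158 = 0.195966
d₁ = (ln(S/K) + (r+σ²/2)T) / (σ√T) = (ln(214.93/244.92) + (0.0315+0.1334²/2)·2.158) / 0.195966 = (-0.130619 + 0.087178) / 0.195966 = -0.221675
d₂ = d₁ − σ√T = -0.221675 − 0.195966 = -0.417641
e^{−rT} = e^{−0.0315·2.158} = 0.934282
N(−d₁) = 0.587717,  N(−d₂) = 0.661895
Put price V = K·e^{−rT}·N(−d₂) − S·N(−d₁) = 151.457751 − 126.317910 = 25.139841
Δ = −N(−d₁) = -0.587717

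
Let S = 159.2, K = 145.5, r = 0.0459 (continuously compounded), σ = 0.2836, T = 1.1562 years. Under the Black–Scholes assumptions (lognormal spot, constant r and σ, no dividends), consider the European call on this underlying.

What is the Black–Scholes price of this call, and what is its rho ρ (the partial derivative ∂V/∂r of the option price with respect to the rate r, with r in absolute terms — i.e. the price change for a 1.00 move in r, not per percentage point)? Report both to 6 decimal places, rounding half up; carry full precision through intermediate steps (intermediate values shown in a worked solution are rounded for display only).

σ√T = 0.2836·√1.1562 = 0.304946
d₁ = (ln(S/K) + (r+σ²/2)T) / (σ√T) = (ln(159.2/145.5) + (0.0459+0.2836²/2)·1.1562) / 0.304946 = (0.089985 + 0.099566) / 0.304946 = 0.621588
d₂ = d₁ − σ√T = 0.621588 − 0.304946 = 0.316642
e^{−rT} = e^{−0.0459·1.1562} = 0.948314
N(d₁) = 0.732894,  N(d₂) = 0.624243
Call price V = S·N(d₁) − K·e^{−rT}·N(d₂) = 116.676673 − 86.132791 = 30.543882
ρ = K·T·e^{−rT}·N(d₂) = 99.586732

price = 30.543882
ρ = 99.586732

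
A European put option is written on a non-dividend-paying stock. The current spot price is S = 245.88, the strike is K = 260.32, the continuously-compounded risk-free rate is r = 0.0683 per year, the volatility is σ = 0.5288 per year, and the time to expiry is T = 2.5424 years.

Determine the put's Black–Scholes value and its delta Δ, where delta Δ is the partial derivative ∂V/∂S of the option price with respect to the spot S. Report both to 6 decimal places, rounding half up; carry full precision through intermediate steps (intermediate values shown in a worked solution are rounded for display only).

price = 63.055786
Δ = -0.287792

σ√T = 0.5288·√2.5424 = 0.843167
d₁ = (ln(S/K) + (r+σ²/2)T) / (σ√T) = (ln(245.88/260.32) + (0.0683+0.5288²/2)·2.5424) / 0.843167 = (-0.057068 + 0.529111) / 0.843167 = 0.559845
d₂ = d₁ − σ√T = 0.559845 − 0.843167 = -0.283321
e^{−rT} = e^{−0.0683·2.5424} = 0.840594
N(−d₁) = 0.287792,  N(−d₂) = 0.611535
Put price V = K·e^{−rT}·N(−d₂) − S·N(−d₁) = 133.818203 − 70.762417 = 63.055786
Δ = −N(−d₁) = -0.287792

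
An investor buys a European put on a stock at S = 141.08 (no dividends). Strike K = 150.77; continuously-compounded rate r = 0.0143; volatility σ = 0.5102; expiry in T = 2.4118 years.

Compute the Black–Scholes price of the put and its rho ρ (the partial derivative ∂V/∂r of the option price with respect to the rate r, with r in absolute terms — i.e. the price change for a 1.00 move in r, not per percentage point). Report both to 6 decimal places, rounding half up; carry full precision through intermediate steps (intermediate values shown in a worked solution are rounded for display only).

σ√T = 0.5102·√2.4118 = 0.792339
d₁ = (ln(S/K) + (r+σ²/2)T) / (σ√T) = (ln(141.08/150.77) + (0.0143+0.5102²/2)·2.4118) / 0.792339 = (-0.066428 + 0.348389) / 0.792339 = 0.355859
d₂ = d₁ − σ√T = 0.355859 − 0.792339 = -0.436480
e^{−rT} = e^{−0.0143·2.4118} = 0.966099
N(−d₁) = 0.360973,  N(−d₂) = 0.668756
Put price V = K·e^{−rT}·N(−d₂) − S·N(−d₁) = 97.410153 − 50.926083 = 46.484070
ρ = −K·T·e^{−rT}·N(−d₂) = -234.933807

price = 46.484070
ρ = -234.933807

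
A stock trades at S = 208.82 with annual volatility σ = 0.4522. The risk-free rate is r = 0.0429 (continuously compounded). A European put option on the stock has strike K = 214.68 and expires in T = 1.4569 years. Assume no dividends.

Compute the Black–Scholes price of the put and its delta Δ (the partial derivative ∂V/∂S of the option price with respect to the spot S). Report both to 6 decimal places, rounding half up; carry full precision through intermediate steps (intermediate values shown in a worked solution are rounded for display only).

σ√T = 0.4522·√1.4569 = 0.545815
d₁ = (ln(S/K) + (r+σ²/2)T) / (σ√T) = (ln(208.82/214.68) + (0.0429+0.4522²/2)·1.4569) / 0.545815 = (-0.027676 + 0.211458) / 0.545815 = 0.336711
d₂ = d₁ − σ√T = 0.336711 − 0.545815 = -0.209104
e^{−rT} = e^{−0.0429·1.4569} = 0.939412
N(−d₁) = 0.368167,  N(−d₂) = 0.582816
Put price V = K·e^{−rT}·N(−d₂) − S·N(−d₁) = 117.538312 − 76.880687 = 40.657625
Δ = −N(−d₁) = -0.368167

price = 40.657625
Δ = -0.368167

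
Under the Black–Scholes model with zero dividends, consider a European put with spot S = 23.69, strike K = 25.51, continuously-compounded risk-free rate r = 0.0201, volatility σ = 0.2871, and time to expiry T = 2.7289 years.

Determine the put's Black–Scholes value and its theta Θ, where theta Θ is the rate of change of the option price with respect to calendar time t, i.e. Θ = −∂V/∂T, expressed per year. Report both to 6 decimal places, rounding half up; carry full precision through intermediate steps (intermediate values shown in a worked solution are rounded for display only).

price = 4.716433
Θ = -0.509774

σ√T = 0.2871·√2.7289 = 0.474271
d₁ = (ln(S/K) + (r+σ²/2)T) / (σ√T) = (ln(23.69/25.51) + (0.0201+0.2871²/2)·2.7289) / 0.474271 = (-0.074018 + 0.167318) / 0.474271 = 0.196723
d₂ = d₁ − σ√T = 0.196723 − 0.474271 = -0.277549
e^{−rT} = e^{−0.0201·2.7289} = 0.946626
N(−d₁) = 0.422022,  N(−d₂) = 0.609321
Put price V = K·e^{−rT}·N(−d₂) − S·N(−d₁) = 14.714138 − 9.997705 = 4.716433
φ(d₁) = (1/√(2π))·e^{−d₁²/2} = 0.391297
Θ = −S·φ(d₁)·σ/(2√T) + r·K·e^{−rT}·N(−d₂) = −0.805529 + 0.295754 = -0.509774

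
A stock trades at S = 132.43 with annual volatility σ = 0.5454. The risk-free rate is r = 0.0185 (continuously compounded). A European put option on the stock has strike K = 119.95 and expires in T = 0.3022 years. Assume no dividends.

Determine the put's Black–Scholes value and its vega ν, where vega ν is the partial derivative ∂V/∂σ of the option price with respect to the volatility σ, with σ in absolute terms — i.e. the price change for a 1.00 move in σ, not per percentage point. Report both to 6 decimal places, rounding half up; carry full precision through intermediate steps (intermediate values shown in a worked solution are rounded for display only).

price = 9.318482
ν = 25.647325

σ√T = 0.5454·√0.3022 = 0.299821
d₁ = (ln(S/K) + (r+σ²/2)T) / (σ√T) = (ln(132.43/119.95) + (0.0185+0.5454²/2)·0.3022) / 0.299821 = (0.098979 + 0.050537) / 0.299821 = 0.498685
d₂ = d₁ − σ√T = 0.498685 − 0.299821 = 0.198864
e^{−rT} = e^{−0.0185·0.3022} = 0.994425
N(−d₁) = 0.309001,  N(−d₂) = 0.421185
Put price V = K·e^{−rT}·N(−d₂) − S·N(−d₁) = 50.239446 − 40.920964 = 9.318482
φ(d₁) = (1/√(2π))·e^{−d₁²/2} = 0.352297
ν = S·φ(d₁)·√T = 25.647325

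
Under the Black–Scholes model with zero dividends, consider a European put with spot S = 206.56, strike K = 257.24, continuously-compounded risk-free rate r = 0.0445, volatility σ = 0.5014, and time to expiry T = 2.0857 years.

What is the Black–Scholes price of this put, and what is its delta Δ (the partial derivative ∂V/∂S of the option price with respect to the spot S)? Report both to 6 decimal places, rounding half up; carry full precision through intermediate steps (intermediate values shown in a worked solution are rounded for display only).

price = 77.181144
Δ = -0.425744

σ√T = 0.5014·√2.0857 = 0.724120
d₁ = (ln(S/K) + (r+σ²/2)T) / (σ√T) = (ln(206.56/257.24) + (0.0445+0.5014²/2)·2.0857) / 0.724120 = (-0.219419 + 0.354988) / 0.724120 = 0.187220
d₂ = d₁ − σ√T = 0.187220 − 0.724120 = -0.536900
e^{−rT} = e^{−0.0445·2.0857} = 0.911363
N(−d₁) = 0.425744,  N(−d₂) = 0.704332
Put price V = K·e^{−rT}·N(−d₂) − S·N(−d₁) = 165.122845 − 87.941701 = 77.181144
Δ = −N(−d₁) = -0.425744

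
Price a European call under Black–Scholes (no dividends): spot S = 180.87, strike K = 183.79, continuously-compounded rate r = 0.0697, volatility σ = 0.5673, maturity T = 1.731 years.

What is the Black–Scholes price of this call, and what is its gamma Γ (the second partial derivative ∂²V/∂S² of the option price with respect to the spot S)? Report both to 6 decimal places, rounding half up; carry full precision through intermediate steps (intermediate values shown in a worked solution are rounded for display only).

price = 59.469899
Γ = 0.002590

σ√T = 0.5673·√1.731 = 0.746382
d₁ = (ln(S/K) + (r+σ²/2)T) / (σ√T) = (ln(180.87/183.79) + (0.0697+0.5673²/2)·1.731) / 0.746382 = (-0.016015 + 0.399194) / 0.746382 = 0.513381
d₂ = d₁ − σ√T = 0.513381 − 0.746382 = -0.233001
e^{−rT} = e^{−0.0697·1.731} = 0.886344
N(d₁) = 0.696158,  N(d₂) = 0.407880
Call price V = S·N(d₁) − K·e^{−rT}·N(d₂) = 125.914040 − 66.444141 = 59.469899
φ(d₁) = (1/√(2π))·e^{−d₁²/2} = 0.349686
Γ = φ(d₁) / (S·σ·√T) = 0.002590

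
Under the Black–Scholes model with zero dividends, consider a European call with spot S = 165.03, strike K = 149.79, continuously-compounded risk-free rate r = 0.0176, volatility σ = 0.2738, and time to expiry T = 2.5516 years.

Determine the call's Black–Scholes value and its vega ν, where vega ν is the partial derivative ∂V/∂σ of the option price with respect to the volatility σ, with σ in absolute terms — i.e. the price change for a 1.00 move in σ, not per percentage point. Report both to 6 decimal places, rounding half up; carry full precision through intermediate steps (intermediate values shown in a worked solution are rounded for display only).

price = 38.952658
ν = 90.756365

σ√T = 0.2738·√2.5516 = 0.437361
d₁ = (ln(S/K) + (r+σ²/2)T) / (σ√T) = (ln(165.03/149.79) + (0.0176+0.2738²/2)·2.5516) / 0.437361 = (0.096893 + 0.140550) / 0.437361 = 0.542900
d₂ = d₁ − σ√T = 0.542900 − 0.437361 = 0.105540
e^{−rT} = e^{−0.0176·2.5516} = 0.956085
N(d₁) = 0.706401,  N(d₂) = 0.542026
Call price V = S·N(d₁) − K·e^{−rT}·N(d₂) = 116.577328 − 77.624669 = 38.952658
φ(d₁) = (1/√(2π))·e^{−d₁²/2} = 0.344277
ν = S·φ(d₁)·√T = 90.756365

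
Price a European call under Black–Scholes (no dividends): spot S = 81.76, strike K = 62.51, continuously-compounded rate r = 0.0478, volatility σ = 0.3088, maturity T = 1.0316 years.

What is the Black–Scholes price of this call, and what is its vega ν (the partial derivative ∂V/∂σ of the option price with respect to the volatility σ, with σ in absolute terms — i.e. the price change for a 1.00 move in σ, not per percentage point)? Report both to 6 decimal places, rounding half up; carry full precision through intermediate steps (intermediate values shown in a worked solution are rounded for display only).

price = 24.021127
ν = 16.709292

σ√T = 0.3088·√1.0316 = 0.313641
d₁ = (ln(S/K) + (r+σ²/2)T) / (σ√T) = (ln(81.76/62.51) + (0.0478+0.3088²/2)·1.0316) / 0.313641 = (0.268462 + 0.098496) / 0.313641 = 1.169992
d₂ = d₁ − σ√T = 1.169992 − 0.313641 = 0.856350
e^{−rT} = e^{−0.0478·1.0316} = 0.951886
N(d₁) = 0.878998,  N(d₂) = 0.804098
Call price V = S·N(d₁) − K·e^{−rT}·N(d₂) = 71.866861 − 47.845734 = 24.021127
φ(d₁) = (1/√(2π))·e^{−d₁²/2} = 0.201216
ν = S·φ(d₁)·√T = 16.709292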